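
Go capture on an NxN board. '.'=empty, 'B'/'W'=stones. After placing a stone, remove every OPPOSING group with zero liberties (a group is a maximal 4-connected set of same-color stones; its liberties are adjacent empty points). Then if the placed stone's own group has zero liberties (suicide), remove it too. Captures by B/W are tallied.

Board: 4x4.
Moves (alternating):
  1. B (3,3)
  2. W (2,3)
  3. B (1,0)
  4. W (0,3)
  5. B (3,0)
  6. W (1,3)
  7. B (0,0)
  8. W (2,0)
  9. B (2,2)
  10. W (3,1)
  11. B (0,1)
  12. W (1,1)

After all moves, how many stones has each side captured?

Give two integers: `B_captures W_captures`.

Answer: 0 1

Derivation:
Move 1: B@(3,3) -> caps B=0 W=0
Move 2: W@(2,3) -> caps B=0 W=0
Move 3: B@(1,0) -> caps B=0 W=0
Move 4: W@(0,3) -> caps B=0 W=0
Move 5: B@(3,0) -> caps B=0 W=0
Move 6: W@(1,3) -> caps B=0 W=0
Move 7: B@(0,0) -> caps B=0 W=0
Move 8: W@(2,0) -> caps B=0 W=0
Move 9: B@(2,2) -> caps B=0 W=0
Move 10: W@(3,1) -> caps B=0 W=1
Move 11: B@(0,1) -> caps B=0 W=1
Move 12: W@(1,1) -> caps B=0 W=1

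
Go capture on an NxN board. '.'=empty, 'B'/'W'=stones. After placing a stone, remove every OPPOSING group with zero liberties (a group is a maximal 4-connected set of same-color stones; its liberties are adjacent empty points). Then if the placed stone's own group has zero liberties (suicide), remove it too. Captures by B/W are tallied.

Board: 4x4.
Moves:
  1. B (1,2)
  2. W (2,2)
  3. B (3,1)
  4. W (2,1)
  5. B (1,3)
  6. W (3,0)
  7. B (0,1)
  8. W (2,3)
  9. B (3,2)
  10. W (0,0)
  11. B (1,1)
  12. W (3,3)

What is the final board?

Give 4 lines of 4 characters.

Answer: WB..
.BBB
.WWW
W..W

Derivation:
Move 1: B@(1,2) -> caps B=0 W=0
Move 2: W@(2,2) -> caps B=0 W=0
Move 3: B@(3,1) -> caps B=0 W=0
Move 4: W@(2,1) -> caps B=0 W=0
Move 5: B@(1,3) -> caps B=0 W=0
Move 6: W@(3,0) -> caps B=0 W=0
Move 7: B@(0,1) -> caps B=0 W=0
Move 8: W@(2,3) -> caps B=0 W=0
Move 9: B@(3,2) -> caps B=0 W=0
Move 10: W@(0,0) -> caps B=0 W=0
Move 11: B@(1,1) -> caps B=0 W=0
Move 12: W@(3,3) -> caps B=0 W=2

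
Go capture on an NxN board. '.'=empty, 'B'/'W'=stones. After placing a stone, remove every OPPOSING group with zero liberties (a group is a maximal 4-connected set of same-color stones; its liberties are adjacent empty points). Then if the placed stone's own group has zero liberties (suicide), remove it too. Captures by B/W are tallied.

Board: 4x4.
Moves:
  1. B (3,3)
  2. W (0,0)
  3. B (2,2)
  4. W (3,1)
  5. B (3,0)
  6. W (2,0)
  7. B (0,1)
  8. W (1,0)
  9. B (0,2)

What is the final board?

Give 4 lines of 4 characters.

Answer: WBB.
W...
W.B.
.W.B

Derivation:
Move 1: B@(3,3) -> caps B=0 W=0
Move 2: W@(0,0) -> caps B=0 W=0
Move 3: B@(2,2) -> caps B=0 W=0
Move 4: W@(3,1) -> caps B=0 W=0
Move 5: B@(3,0) -> caps B=0 W=0
Move 6: W@(2,0) -> caps B=0 W=1
Move 7: B@(0,1) -> caps B=0 W=1
Move 8: W@(1,0) -> caps B=0 W=1
Move 9: B@(0,2) -> caps B=0 W=1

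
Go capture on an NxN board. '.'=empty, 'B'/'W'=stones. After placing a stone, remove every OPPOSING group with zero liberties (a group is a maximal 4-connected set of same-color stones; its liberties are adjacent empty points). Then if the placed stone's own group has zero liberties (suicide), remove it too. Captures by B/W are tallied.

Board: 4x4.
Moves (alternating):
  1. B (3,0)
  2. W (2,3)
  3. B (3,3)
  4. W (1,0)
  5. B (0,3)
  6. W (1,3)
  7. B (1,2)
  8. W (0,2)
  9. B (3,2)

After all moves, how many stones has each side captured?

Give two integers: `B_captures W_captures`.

Answer: 0 1

Derivation:
Move 1: B@(3,0) -> caps B=0 W=0
Move 2: W@(2,3) -> caps B=0 W=0
Move 3: B@(3,3) -> caps B=0 W=0
Move 4: W@(1,0) -> caps B=0 W=0
Move 5: B@(0,3) -> caps B=0 W=0
Move 6: W@(1,3) -> caps B=0 W=0
Move 7: B@(1,2) -> caps B=0 W=0
Move 8: W@(0,2) -> caps B=0 W=1
Move 9: B@(3,2) -> caps B=0 W=1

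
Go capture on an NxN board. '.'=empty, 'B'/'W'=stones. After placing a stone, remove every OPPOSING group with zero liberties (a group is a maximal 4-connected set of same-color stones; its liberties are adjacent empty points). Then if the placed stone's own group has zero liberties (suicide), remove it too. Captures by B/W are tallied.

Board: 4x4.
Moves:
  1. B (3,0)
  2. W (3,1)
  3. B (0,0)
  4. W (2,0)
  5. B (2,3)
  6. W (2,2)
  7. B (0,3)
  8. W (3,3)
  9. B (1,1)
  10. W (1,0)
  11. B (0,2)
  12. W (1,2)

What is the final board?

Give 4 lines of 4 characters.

Answer: B.BB
WBW.
W.WB
.W.W

Derivation:
Move 1: B@(3,0) -> caps B=0 W=0
Move 2: W@(3,1) -> caps B=0 W=0
Move 3: B@(0,0) -> caps B=0 W=0
Move 4: W@(2,0) -> caps B=0 W=1
Move 5: B@(2,3) -> caps B=0 W=1
Move 6: W@(2,2) -> caps B=0 W=1
Move 7: B@(0,3) -> caps B=0 W=1
Move 8: W@(3,3) -> caps B=0 W=1
Move 9: B@(1,1) -> caps B=0 W=1
Move 10: W@(1,0) -> caps B=0 W=1
Move 11: B@(0,2) -> caps B=0 W=1
Move 12: W@(1,2) -> caps B=0 W=1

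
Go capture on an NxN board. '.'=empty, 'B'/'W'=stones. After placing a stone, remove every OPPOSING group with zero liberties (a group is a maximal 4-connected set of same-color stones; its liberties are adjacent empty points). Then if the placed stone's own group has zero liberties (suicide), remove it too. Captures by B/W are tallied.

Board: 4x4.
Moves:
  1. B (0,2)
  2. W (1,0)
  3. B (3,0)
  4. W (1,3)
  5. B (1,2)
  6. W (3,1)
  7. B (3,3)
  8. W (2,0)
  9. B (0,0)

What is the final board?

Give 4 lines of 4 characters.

Move 1: B@(0,2) -> caps B=0 W=0
Move 2: W@(1,0) -> caps B=0 W=0
Move 3: B@(3,0) -> caps B=0 W=0
Move 4: W@(1,3) -> caps B=0 W=0
Move 5: B@(1,2) -> caps B=0 W=0
Move 6: W@(3,1) -> caps B=0 W=0
Move 7: B@(3,3) -> caps B=0 W=0
Move 8: W@(2,0) -> caps B=0 W=1
Move 9: B@(0,0) -> caps B=0 W=1

Answer: B.B.
W.BW
W...
.W.B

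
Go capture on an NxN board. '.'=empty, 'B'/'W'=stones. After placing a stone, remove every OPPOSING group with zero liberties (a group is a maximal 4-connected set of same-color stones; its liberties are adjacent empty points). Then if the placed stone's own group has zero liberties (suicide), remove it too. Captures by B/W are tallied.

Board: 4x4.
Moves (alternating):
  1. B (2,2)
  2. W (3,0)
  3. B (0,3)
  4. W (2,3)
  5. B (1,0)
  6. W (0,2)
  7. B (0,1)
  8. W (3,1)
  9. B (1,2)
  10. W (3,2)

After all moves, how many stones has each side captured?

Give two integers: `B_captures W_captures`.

Move 1: B@(2,2) -> caps B=0 W=0
Move 2: W@(3,0) -> caps B=0 W=0
Move 3: B@(0,3) -> caps B=0 W=0
Move 4: W@(2,3) -> caps B=0 W=0
Move 5: B@(1,0) -> caps B=0 W=0
Move 6: W@(0,2) -> caps B=0 W=0
Move 7: B@(0,1) -> caps B=0 W=0
Move 8: W@(3,1) -> caps B=0 W=0
Move 9: B@(1,2) -> caps B=1 W=0
Move 10: W@(3,2) -> caps B=1 W=0

Answer: 1 0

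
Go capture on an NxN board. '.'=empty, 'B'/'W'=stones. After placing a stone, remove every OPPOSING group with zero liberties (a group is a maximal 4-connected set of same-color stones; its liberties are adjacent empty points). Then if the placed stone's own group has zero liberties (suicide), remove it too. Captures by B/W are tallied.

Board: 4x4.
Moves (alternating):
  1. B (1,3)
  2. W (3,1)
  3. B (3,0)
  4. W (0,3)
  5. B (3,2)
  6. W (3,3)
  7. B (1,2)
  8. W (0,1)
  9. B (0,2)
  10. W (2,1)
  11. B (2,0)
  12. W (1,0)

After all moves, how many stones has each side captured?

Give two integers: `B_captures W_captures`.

Move 1: B@(1,3) -> caps B=0 W=0
Move 2: W@(3,1) -> caps B=0 W=0
Move 3: B@(3,0) -> caps B=0 W=0
Move 4: W@(0,3) -> caps B=0 W=0
Move 5: B@(3,2) -> caps B=0 W=0
Move 6: W@(3,3) -> caps B=0 W=0
Move 7: B@(1,2) -> caps B=0 W=0
Move 8: W@(0,1) -> caps B=0 W=0
Move 9: B@(0,2) -> caps B=1 W=0
Move 10: W@(2,1) -> caps B=1 W=0
Move 11: B@(2,0) -> caps B=1 W=0
Move 12: W@(1,0) -> caps B=1 W=2

Answer: 1 2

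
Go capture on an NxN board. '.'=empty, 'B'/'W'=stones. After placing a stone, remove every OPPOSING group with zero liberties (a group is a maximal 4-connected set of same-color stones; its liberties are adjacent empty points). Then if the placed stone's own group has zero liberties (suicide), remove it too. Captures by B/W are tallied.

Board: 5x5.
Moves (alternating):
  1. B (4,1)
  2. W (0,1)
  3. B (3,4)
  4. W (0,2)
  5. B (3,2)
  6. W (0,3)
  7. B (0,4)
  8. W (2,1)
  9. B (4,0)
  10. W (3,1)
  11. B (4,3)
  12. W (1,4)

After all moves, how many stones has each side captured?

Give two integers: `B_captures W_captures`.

Answer: 0 1

Derivation:
Move 1: B@(4,1) -> caps B=0 W=0
Move 2: W@(0,1) -> caps B=0 W=0
Move 3: B@(3,4) -> caps B=0 W=0
Move 4: W@(0,2) -> caps B=0 W=0
Move 5: B@(3,2) -> caps B=0 W=0
Move 6: W@(0,3) -> caps B=0 W=0
Move 7: B@(0,4) -> caps B=0 W=0
Move 8: W@(2,1) -> caps B=0 W=0
Move 9: B@(4,0) -> caps B=0 W=0
Move 10: W@(3,1) -> caps B=0 W=0
Move 11: B@(4,3) -> caps B=0 W=0
Move 12: W@(1,4) -> caps B=0 W=1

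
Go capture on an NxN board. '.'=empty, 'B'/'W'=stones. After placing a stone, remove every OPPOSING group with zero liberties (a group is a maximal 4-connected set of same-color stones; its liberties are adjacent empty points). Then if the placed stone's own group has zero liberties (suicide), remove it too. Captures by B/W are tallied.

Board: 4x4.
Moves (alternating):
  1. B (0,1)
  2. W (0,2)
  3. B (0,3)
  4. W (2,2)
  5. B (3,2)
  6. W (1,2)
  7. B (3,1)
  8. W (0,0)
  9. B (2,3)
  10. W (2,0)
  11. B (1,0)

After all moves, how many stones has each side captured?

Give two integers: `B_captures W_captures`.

Move 1: B@(0,1) -> caps B=0 W=0
Move 2: W@(0,2) -> caps B=0 W=0
Move 3: B@(0,3) -> caps B=0 W=0
Move 4: W@(2,2) -> caps B=0 W=0
Move 5: B@(3,2) -> caps B=0 W=0
Move 6: W@(1,2) -> caps B=0 W=0
Move 7: B@(3,1) -> caps B=0 W=0
Move 8: W@(0,0) -> caps B=0 W=0
Move 9: B@(2,3) -> caps B=0 W=0
Move 10: W@(2,0) -> caps B=0 W=0
Move 11: B@(1,0) -> caps B=1 W=0

Answer: 1 0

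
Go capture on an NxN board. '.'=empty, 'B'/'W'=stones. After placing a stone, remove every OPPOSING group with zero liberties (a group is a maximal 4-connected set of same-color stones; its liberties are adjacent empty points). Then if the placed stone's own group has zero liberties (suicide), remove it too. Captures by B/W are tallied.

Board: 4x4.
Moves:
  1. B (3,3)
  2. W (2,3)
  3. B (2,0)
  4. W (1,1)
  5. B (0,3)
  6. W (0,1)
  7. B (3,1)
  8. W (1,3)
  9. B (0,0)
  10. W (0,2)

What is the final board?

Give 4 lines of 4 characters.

Answer: BWW.
.W.W
B..W
.B.B

Derivation:
Move 1: B@(3,3) -> caps B=0 W=0
Move 2: W@(2,3) -> caps B=0 W=0
Move 3: B@(2,0) -> caps B=0 W=0
Move 4: W@(1,1) -> caps B=0 W=0
Move 5: B@(0,3) -> caps B=0 W=0
Move 6: W@(0,1) -> caps B=0 W=0
Move 7: B@(3,1) -> caps B=0 W=0
Move 8: W@(1,3) -> caps B=0 W=0
Move 9: B@(0,0) -> caps B=0 W=0
Move 10: W@(0,2) -> caps B=0 W=1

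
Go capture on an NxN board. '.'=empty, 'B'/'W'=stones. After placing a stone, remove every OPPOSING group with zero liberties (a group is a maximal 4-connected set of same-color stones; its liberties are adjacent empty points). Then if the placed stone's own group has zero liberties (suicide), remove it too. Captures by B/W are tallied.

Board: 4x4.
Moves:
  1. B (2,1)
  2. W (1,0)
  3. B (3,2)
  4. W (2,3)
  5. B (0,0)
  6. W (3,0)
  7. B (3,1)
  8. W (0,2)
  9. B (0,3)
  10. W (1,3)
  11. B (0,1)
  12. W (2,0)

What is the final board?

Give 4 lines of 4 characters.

Move 1: B@(2,1) -> caps B=0 W=0
Move 2: W@(1,0) -> caps B=0 W=0
Move 3: B@(3,2) -> caps B=0 W=0
Move 4: W@(2,3) -> caps B=0 W=0
Move 5: B@(0,0) -> caps B=0 W=0
Move 6: W@(3,0) -> caps B=0 W=0
Move 7: B@(3,1) -> caps B=0 W=0
Move 8: W@(0,2) -> caps B=0 W=0
Move 9: B@(0,3) -> caps B=0 W=0
Move 10: W@(1,3) -> caps B=0 W=1
Move 11: B@(0,1) -> caps B=0 W=1
Move 12: W@(2,0) -> caps B=0 W=1

Answer: BBW.
W..W
WB.W
WBB.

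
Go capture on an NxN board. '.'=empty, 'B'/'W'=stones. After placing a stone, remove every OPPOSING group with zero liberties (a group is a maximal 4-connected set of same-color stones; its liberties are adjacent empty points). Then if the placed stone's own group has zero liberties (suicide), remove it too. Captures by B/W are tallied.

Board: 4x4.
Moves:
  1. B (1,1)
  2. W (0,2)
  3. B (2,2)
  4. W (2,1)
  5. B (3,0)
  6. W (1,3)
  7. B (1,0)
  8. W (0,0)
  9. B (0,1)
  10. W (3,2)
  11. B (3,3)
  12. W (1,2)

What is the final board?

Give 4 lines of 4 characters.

Move 1: B@(1,1) -> caps B=0 W=0
Move 2: W@(0,2) -> caps B=0 W=0
Move 3: B@(2,2) -> caps B=0 W=0
Move 4: W@(2,1) -> caps B=0 W=0
Move 5: B@(3,0) -> caps B=0 W=0
Move 6: W@(1,3) -> caps B=0 W=0
Move 7: B@(1,0) -> caps B=0 W=0
Move 8: W@(0,0) -> caps B=0 W=0
Move 9: B@(0,1) -> caps B=1 W=0
Move 10: W@(3,2) -> caps B=1 W=0
Move 11: B@(3,3) -> caps B=1 W=0
Move 12: W@(1,2) -> caps B=1 W=0

Answer: .BW.
BBWW
.WB.
B.WB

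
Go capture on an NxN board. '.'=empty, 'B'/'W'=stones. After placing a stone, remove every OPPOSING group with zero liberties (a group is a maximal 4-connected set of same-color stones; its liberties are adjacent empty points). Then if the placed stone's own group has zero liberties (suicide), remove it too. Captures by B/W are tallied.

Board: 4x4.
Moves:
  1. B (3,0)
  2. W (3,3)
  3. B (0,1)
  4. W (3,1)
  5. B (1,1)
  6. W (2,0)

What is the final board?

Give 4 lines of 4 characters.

Answer: .B..
.B..
W...
.W.W

Derivation:
Move 1: B@(3,0) -> caps B=0 W=0
Move 2: W@(3,3) -> caps B=0 W=0
Move 3: B@(0,1) -> caps B=0 W=0
Move 4: W@(3,1) -> caps B=0 W=0
Move 5: B@(1,1) -> caps B=0 W=0
Move 6: W@(2,0) -> caps B=0 W=1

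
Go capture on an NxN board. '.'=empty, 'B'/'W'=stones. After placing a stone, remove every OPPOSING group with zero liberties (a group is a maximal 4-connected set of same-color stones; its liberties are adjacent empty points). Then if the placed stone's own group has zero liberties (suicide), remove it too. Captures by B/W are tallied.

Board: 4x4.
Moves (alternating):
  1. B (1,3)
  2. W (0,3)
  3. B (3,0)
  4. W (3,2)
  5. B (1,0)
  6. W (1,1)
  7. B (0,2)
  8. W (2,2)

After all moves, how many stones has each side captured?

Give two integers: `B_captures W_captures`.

Answer: 1 0

Derivation:
Move 1: B@(1,3) -> caps B=0 W=0
Move 2: W@(0,3) -> caps B=0 W=0
Move 3: B@(3,0) -> caps B=0 W=0
Move 4: W@(3,2) -> caps B=0 W=0
Move 5: B@(1,0) -> caps B=0 W=0
Move 6: W@(1,1) -> caps B=0 W=0
Move 7: B@(0,2) -> caps B=1 W=0
Move 8: W@(2,2) -> caps B=1 W=0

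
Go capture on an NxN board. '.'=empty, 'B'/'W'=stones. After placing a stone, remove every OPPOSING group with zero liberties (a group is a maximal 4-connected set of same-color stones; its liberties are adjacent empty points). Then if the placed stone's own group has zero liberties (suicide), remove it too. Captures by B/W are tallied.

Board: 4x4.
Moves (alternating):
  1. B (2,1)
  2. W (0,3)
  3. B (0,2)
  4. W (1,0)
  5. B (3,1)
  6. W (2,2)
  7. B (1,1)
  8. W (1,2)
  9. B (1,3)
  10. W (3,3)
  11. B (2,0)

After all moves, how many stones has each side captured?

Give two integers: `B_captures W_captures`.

Move 1: B@(2,1) -> caps B=0 W=0
Move 2: W@(0,3) -> caps B=0 W=0
Move 3: B@(0,2) -> caps B=0 W=0
Move 4: W@(1,0) -> caps B=0 W=0
Move 5: B@(3,1) -> caps B=0 W=0
Move 6: W@(2,2) -> caps B=0 W=0
Move 7: B@(1,1) -> caps B=0 W=0
Move 8: W@(1,2) -> caps B=0 W=0
Move 9: B@(1,3) -> caps B=1 W=0
Move 10: W@(3,3) -> caps B=1 W=0
Move 11: B@(2,0) -> caps B=1 W=0

Answer: 1 0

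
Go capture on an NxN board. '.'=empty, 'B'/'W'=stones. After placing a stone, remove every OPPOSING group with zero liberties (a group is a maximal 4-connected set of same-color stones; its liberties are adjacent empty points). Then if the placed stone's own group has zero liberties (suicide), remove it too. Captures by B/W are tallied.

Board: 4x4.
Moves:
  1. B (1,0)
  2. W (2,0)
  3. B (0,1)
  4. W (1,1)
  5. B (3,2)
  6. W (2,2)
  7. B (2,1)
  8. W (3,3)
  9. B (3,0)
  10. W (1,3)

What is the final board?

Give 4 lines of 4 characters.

Move 1: B@(1,0) -> caps B=0 W=0
Move 2: W@(2,0) -> caps B=0 W=0
Move 3: B@(0,1) -> caps B=0 W=0
Move 4: W@(1,1) -> caps B=0 W=0
Move 5: B@(3,2) -> caps B=0 W=0
Move 6: W@(2,2) -> caps B=0 W=0
Move 7: B@(2,1) -> caps B=0 W=0
Move 8: W@(3,3) -> caps B=0 W=0
Move 9: B@(3,0) -> caps B=1 W=0
Move 10: W@(1,3) -> caps B=1 W=0

Answer: .B..
BW.W
.BW.
B.BW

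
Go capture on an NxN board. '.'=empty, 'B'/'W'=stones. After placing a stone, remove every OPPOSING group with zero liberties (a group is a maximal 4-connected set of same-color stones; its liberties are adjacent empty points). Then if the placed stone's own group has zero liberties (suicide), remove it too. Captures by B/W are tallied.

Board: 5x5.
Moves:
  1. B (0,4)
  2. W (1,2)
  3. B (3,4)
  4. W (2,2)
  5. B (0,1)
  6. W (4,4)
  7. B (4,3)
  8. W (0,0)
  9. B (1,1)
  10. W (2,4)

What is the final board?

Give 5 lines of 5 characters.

Answer: WB..B
.BW..
..W.W
....B
...B.

Derivation:
Move 1: B@(0,4) -> caps B=0 W=0
Move 2: W@(1,2) -> caps B=0 W=0
Move 3: B@(3,4) -> caps B=0 W=0
Move 4: W@(2,2) -> caps B=0 W=0
Move 5: B@(0,1) -> caps B=0 W=0
Move 6: W@(4,4) -> caps B=0 W=0
Move 7: B@(4,3) -> caps B=1 W=0
Move 8: W@(0,0) -> caps B=1 W=0
Move 9: B@(1,1) -> caps B=1 W=0
Move 10: W@(2,4) -> caps B=1 W=0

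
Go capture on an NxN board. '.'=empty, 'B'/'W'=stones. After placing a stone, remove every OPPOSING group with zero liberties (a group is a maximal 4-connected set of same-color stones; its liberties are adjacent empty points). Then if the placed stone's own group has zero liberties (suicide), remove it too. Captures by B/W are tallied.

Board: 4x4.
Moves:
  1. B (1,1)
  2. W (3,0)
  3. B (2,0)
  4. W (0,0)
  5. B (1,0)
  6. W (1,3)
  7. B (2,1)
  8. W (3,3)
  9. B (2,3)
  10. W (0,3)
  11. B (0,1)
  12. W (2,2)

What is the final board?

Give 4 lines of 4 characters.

Move 1: B@(1,1) -> caps B=0 W=0
Move 2: W@(3,0) -> caps B=0 W=0
Move 3: B@(2,0) -> caps B=0 W=0
Move 4: W@(0,0) -> caps B=0 W=0
Move 5: B@(1,0) -> caps B=0 W=0
Move 6: W@(1,3) -> caps B=0 W=0
Move 7: B@(2,1) -> caps B=0 W=0
Move 8: W@(3,3) -> caps B=0 W=0
Move 9: B@(2,3) -> caps B=0 W=0
Move 10: W@(0,3) -> caps B=0 W=0
Move 11: B@(0,1) -> caps B=1 W=0
Move 12: W@(2,2) -> caps B=1 W=1

Answer: .B.W
BB.W
BBW.
W..W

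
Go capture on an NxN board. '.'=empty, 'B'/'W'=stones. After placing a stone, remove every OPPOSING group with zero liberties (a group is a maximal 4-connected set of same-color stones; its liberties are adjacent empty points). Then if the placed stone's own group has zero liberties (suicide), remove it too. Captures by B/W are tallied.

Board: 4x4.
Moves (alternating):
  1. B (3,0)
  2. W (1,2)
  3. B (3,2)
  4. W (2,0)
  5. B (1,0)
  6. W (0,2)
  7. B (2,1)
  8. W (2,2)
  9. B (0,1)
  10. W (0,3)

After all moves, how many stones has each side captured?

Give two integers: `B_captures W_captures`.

Move 1: B@(3,0) -> caps B=0 W=0
Move 2: W@(1,2) -> caps B=0 W=0
Move 3: B@(3,2) -> caps B=0 W=0
Move 4: W@(2,0) -> caps B=0 W=0
Move 5: B@(1,0) -> caps B=0 W=0
Move 6: W@(0,2) -> caps B=0 W=0
Move 7: B@(2,1) -> caps B=1 W=0
Move 8: W@(2,2) -> caps B=1 W=0
Move 9: B@(0,1) -> caps B=1 W=0
Move 10: W@(0,3) -> caps B=1 W=0

Answer: 1 0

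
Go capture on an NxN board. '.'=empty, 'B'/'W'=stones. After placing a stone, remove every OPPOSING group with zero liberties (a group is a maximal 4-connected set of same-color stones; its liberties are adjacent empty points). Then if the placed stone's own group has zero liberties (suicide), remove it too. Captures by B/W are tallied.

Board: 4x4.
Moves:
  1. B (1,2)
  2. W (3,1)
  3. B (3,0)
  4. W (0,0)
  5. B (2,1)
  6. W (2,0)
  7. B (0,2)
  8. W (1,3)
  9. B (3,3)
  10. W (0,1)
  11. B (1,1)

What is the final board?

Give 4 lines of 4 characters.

Answer: WWB.
.BBW
WB..
.W.B

Derivation:
Move 1: B@(1,2) -> caps B=0 W=0
Move 2: W@(3,1) -> caps B=0 W=0
Move 3: B@(3,0) -> caps B=0 W=0
Move 4: W@(0,0) -> caps B=0 W=0
Move 5: B@(2,1) -> caps B=0 W=0
Move 6: W@(2,0) -> caps B=0 W=1
Move 7: B@(0,2) -> caps B=0 W=1
Move 8: W@(1,3) -> caps B=0 W=1
Move 9: B@(3,3) -> caps B=0 W=1
Move 10: W@(0,1) -> caps B=0 W=1
Move 11: B@(1,1) -> caps B=0 W=1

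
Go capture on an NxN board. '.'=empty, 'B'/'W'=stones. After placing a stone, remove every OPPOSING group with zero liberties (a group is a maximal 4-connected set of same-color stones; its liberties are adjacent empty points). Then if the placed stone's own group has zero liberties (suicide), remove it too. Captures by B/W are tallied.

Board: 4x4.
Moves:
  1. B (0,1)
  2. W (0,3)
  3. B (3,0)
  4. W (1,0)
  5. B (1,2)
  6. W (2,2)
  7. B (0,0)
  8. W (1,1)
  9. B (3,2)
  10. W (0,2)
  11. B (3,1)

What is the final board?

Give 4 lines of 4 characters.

Answer: ..WW
WWB.
..W.
BBB.

Derivation:
Move 1: B@(0,1) -> caps B=0 W=0
Move 2: W@(0,3) -> caps B=0 W=0
Move 3: B@(3,0) -> caps B=0 W=0
Move 4: W@(1,0) -> caps B=0 W=0
Move 5: B@(1,2) -> caps B=0 W=0
Move 6: W@(2,2) -> caps B=0 W=0
Move 7: B@(0,0) -> caps B=0 W=0
Move 8: W@(1,1) -> caps B=0 W=0
Move 9: B@(3,2) -> caps B=0 W=0
Move 10: W@(0,2) -> caps B=0 W=2
Move 11: B@(3,1) -> caps B=0 W=2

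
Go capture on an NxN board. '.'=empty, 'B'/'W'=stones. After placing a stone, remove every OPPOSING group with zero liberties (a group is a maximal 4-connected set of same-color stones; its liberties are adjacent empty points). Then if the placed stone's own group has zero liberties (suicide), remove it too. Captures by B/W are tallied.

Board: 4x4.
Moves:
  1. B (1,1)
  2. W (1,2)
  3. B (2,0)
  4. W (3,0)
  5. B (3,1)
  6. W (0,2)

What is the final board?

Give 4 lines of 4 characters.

Answer: ..W.
.BW.
B...
.B..

Derivation:
Move 1: B@(1,1) -> caps B=0 W=0
Move 2: W@(1,2) -> caps B=0 W=0
Move 3: B@(2,0) -> caps B=0 W=0
Move 4: W@(3,0) -> caps B=0 W=0
Move 5: B@(3,1) -> caps B=1 W=0
Move 6: W@(0,2) -> caps B=1 W=0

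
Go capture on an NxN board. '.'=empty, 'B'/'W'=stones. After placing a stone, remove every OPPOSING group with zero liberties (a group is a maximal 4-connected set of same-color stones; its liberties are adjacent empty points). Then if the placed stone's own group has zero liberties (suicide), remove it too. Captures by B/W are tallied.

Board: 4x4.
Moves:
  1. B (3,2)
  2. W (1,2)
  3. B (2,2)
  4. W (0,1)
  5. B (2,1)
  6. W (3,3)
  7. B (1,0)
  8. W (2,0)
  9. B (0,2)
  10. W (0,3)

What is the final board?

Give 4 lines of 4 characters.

Answer: .W.W
B.W.
WBB.
..BW

Derivation:
Move 1: B@(3,2) -> caps B=0 W=0
Move 2: W@(1,2) -> caps B=0 W=0
Move 3: B@(2,2) -> caps B=0 W=0
Move 4: W@(0,1) -> caps B=0 W=0
Move 5: B@(2,1) -> caps B=0 W=0
Move 6: W@(3,3) -> caps B=0 W=0
Move 7: B@(1,0) -> caps B=0 W=0
Move 8: W@(2,0) -> caps B=0 W=0
Move 9: B@(0,2) -> caps B=0 W=0
Move 10: W@(0,3) -> caps B=0 W=1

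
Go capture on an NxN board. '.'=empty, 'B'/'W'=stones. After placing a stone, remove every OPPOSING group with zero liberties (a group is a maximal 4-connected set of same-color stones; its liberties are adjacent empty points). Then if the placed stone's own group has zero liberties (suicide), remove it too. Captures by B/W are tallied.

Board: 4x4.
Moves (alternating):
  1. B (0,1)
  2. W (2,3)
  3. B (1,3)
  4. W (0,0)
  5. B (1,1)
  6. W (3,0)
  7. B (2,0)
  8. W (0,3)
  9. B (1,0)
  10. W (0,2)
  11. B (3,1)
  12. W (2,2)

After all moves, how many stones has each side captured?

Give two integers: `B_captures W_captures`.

Answer: 2 0

Derivation:
Move 1: B@(0,1) -> caps B=0 W=0
Move 2: W@(2,3) -> caps B=0 W=0
Move 3: B@(1,3) -> caps B=0 W=0
Move 4: W@(0,0) -> caps B=0 W=0
Move 5: B@(1,1) -> caps B=0 W=0
Move 6: W@(3,0) -> caps B=0 W=0
Move 7: B@(2,0) -> caps B=0 W=0
Move 8: W@(0,3) -> caps B=0 W=0
Move 9: B@(1,0) -> caps B=1 W=0
Move 10: W@(0,2) -> caps B=1 W=0
Move 11: B@(3,1) -> caps B=2 W=0
Move 12: W@(2,2) -> caps B=2 W=0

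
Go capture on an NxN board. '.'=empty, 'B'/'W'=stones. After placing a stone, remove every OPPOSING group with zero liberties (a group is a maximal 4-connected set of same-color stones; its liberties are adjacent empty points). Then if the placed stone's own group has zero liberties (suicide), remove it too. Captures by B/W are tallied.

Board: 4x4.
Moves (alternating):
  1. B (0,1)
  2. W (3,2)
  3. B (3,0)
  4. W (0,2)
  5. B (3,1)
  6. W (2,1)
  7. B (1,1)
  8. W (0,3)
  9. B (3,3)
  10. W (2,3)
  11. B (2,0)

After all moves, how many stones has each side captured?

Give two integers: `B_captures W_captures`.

Answer: 0 1

Derivation:
Move 1: B@(0,1) -> caps B=0 W=0
Move 2: W@(3,2) -> caps B=0 W=0
Move 3: B@(3,0) -> caps B=0 W=0
Move 4: W@(0,2) -> caps B=0 W=0
Move 5: B@(3,1) -> caps B=0 W=0
Move 6: W@(2,1) -> caps B=0 W=0
Move 7: B@(1,1) -> caps B=0 W=0
Move 8: W@(0,3) -> caps B=0 W=0
Move 9: B@(3,3) -> caps B=0 W=0
Move 10: W@(2,3) -> caps B=0 W=1
Move 11: B@(2,0) -> caps B=0 W=1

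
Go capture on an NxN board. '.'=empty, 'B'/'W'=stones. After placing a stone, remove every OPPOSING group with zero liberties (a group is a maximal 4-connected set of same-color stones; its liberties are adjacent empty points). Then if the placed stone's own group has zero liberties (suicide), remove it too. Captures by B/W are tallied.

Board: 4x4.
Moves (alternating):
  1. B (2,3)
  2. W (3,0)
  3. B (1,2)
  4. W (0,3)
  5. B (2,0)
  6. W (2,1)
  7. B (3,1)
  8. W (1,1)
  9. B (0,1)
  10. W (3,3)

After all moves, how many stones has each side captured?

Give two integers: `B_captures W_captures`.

Answer: 1 0

Derivation:
Move 1: B@(2,3) -> caps B=0 W=0
Move 2: W@(3,0) -> caps B=0 W=0
Move 3: B@(1,2) -> caps B=0 W=0
Move 4: W@(0,3) -> caps B=0 W=0
Move 5: B@(2,0) -> caps B=0 W=0
Move 6: W@(2,1) -> caps B=0 W=0
Move 7: B@(3,1) -> caps B=1 W=0
Move 8: W@(1,1) -> caps B=1 W=0
Move 9: B@(0,1) -> caps B=1 W=0
Move 10: W@(3,3) -> caps B=1 W=0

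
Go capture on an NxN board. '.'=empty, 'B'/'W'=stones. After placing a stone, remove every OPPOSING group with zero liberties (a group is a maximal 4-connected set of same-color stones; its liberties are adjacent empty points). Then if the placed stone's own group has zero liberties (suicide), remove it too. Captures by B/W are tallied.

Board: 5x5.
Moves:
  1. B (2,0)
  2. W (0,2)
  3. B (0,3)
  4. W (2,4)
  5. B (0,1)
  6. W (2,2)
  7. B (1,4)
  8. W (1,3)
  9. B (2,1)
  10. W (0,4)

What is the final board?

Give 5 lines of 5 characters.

Move 1: B@(2,0) -> caps B=0 W=0
Move 2: W@(0,2) -> caps B=0 W=0
Move 3: B@(0,3) -> caps B=0 W=0
Move 4: W@(2,4) -> caps B=0 W=0
Move 5: B@(0,1) -> caps B=0 W=0
Move 6: W@(2,2) -> caps B=0 W=0
Move 7: B@(1,4) -> caps B=0 W=0
Move 8: W@(1,3) -> caps B=0 W=0
Move 9: B@(2,1) -> caps B=0 W=0
Move 10: W@(0,4) -> caps B=0 W=2

Answer: .BW.W
...W.
BBW.W
.....
.....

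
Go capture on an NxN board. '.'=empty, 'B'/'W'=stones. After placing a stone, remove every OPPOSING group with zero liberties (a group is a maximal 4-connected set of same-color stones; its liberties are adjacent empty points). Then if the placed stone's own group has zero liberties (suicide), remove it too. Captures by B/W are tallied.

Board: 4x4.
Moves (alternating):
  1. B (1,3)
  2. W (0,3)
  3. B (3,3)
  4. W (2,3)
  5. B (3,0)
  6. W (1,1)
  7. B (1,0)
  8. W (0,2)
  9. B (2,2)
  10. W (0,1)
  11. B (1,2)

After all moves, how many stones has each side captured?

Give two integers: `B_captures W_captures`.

Answer: 1 0

Derivation:
Move 1: B@(1,3) -> caps B=0 W=0
Move 2: W@(0,3) -> caps B=0 W=0
Move 3: B@(3,3) -> caps B=0 W=0
Move 4: W@(2,3) -> caps B=0 W=0
Move 5: B@(3,0) -> caps B=0 W=0
Move 6: W@(1,1) -> caps B=0 W=0
Move 7: B@(1,0) -> caps B=0 W=0
Move 8: W@(0,2) -> caps B=0 W=0
Move 9: B@(2,2) -> caps B=1 W=0
Move 10: W@(0,1) -> caps B=1 W=0
Move 11: B@(1,2) -> caps B=1 W=0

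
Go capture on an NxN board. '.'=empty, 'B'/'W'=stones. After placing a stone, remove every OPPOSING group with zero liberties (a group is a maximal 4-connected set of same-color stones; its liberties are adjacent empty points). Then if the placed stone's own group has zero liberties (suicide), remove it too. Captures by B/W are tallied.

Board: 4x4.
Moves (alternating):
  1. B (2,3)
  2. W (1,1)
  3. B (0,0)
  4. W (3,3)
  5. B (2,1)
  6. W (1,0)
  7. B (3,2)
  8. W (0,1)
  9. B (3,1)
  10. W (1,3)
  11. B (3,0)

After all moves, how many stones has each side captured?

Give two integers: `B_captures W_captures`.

Answer: 1 1

Derivation:
Move 1: B@(2,3) -> caps B=0 W=0
Move 2: W@(1,1) -> caps B=0 W=0
Move 3: B@(0,0) -> caps B=0 W=0
Move 4: W@(3,3) -> caps B=0 W=0
Move 5: B@(2,1) -> caps B=0 W=0
Move 6: W@(1,0) -> caps B=0 W=0
Move 7: B@(3,2) -> caps B=1 W=0
Move 8: W@(0,1) -> caps B=1 W=1
Move 9: B@(3,1) -> caps B=1 W=1
Move 10: W@(1,3) -> caps B=1 W=1
Move 11: B@(3,0) -> caps B=1 W=1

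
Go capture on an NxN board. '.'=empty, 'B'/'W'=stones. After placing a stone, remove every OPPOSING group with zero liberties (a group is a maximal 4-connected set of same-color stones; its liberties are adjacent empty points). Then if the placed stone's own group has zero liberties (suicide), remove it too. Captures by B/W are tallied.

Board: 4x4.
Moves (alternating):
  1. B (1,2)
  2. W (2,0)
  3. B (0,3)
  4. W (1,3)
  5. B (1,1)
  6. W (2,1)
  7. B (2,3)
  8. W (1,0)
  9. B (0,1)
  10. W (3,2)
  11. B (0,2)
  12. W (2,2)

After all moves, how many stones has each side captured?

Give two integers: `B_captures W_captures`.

Move 1: B@(1,2) -> caps B=0 W=0
Move 2: W@(2,0) -> caps B=0 W=0
Move 3: B@(0,3) -> caps B=0 W=0
Move 4: W@(1,3) -> caps B=0 W=0
Move 5: B@(1,1) -> caps B=0 W=0
Move 6: W@(2,1) -> caps B=0 W=0
Move 7: B@(2,3) -> caps B=1 W=0
Move 8: W@(1,0) -> caps B=1 W=0
Move 9: B@(0,1) -> caps B=1 W=0
Move 10: W@(3,2) -> caps B=1 W=0
Move 11: B@(0,2) -> caps B=1 W=0
Move 12: W@(2,2) -> caps B=1 W=0

Answer: 1 0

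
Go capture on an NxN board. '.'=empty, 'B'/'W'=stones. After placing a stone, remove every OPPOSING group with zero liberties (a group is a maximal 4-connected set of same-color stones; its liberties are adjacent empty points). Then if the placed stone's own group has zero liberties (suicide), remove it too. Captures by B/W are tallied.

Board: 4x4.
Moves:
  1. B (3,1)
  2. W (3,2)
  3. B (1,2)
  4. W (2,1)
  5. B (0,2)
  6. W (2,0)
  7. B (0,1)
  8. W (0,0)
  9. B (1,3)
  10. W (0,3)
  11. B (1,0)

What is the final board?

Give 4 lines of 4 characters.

Answer: .BB.
B.BB
WW..
.BW.

Derivation:
Move 1: B@(3,1) -> caps B=0 W=0
Move 2: W@(3,2) -> caps B=0 W=0
Move 3: B@(1,2) -> caps B=0 W=0
Move 4: W@(2,1) -> caps B=0 W=0
Move 5: B@(0,2) -> caps B=0 W=0
Move 6: W@(2,0) -> caps B=0 W=0
Move 7: B@(0,1) -> caps B=0 W=0
Move 8: W@(0,0) -> caps B=0 W=0
Move 9: B@(1,3) -> caps B=0 W=0
Move 10: W@(0,3) -> caps B=0 W=0
Move 11: B@(1,0) -> caps B=1 W=0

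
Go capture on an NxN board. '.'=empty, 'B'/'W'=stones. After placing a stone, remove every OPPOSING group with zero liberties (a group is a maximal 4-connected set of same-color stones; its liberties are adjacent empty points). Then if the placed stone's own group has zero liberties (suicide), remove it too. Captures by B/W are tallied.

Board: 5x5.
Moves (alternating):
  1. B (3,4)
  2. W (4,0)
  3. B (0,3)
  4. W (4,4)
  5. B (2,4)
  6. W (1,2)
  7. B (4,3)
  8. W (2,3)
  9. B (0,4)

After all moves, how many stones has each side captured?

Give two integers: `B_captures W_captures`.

Answer: 1 0

Derivation:
Move 1: B@(3,4) -> caps B=0 W=0
Move 2: W@(4,0) -> caps B=0 W=0
Move 3: B@(0,3) -> caps B=0 W=0
Move 4: W@(4,4) -> caps B=0 W=0
Move 5: B@(2,4) -> caps B=0 W=0
Move 6: W@(1,2) -> caps B=0 W=0
Move 7: B@(4,3) -> caps B=1 W=0
Move 8: W@(2,3) -> caps B=1 W=0
Move 9: B@(0,4) -> caps B=1 W=0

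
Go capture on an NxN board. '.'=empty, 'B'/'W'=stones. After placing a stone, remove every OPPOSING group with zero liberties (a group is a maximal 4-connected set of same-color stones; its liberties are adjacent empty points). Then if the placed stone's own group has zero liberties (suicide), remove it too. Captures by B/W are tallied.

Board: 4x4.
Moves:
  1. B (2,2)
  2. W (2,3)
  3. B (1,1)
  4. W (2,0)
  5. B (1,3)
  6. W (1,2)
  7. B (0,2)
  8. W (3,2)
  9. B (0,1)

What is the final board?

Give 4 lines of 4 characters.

Answer: .BB.
.B.B
W.BW
..W.

Derivation:
Move 1: B@(2,2) -> caps B=0 W=0
Move 2: W@(2,3) -> caps B=0 W=0
Move 3: B@(1,1) -> caps B=0 W=0
Move 4: W@(2,0) -> caps B=0 W=0
Move 5: B@(1,3) -> caps B=0 W=0
Move 6: W@(1,2) -> caps B=0 W=0
Move 7: B@(0,2) -> caps B=1 W=0
Move 8: W@(3,2) -> caps B=1 W=0
Move 9: B@(0,1) -> caps B=1 W=0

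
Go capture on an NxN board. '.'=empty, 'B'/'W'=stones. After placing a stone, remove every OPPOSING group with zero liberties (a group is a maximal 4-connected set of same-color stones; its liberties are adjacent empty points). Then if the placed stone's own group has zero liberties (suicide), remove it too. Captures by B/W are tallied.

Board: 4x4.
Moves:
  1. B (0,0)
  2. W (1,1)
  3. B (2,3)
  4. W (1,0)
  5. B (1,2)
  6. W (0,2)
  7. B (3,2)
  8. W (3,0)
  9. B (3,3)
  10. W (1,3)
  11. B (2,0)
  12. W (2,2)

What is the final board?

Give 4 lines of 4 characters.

Move 1: B@(0,0) -> caps B=0 W=0
Move 2: W@(1,1) -> caps B=0 W=0
Move 3: B@(2,3) -> caps B=0 W=0
Move 4: W@(1,0) -> caps B=0 W=0
Move 5: B@(1,2) -> caps B=0 W=0
Move 6: W@(0,2) -> caps B=0 W=0
Move 7: B@(3,2) -> caps B=0 W=0
Move 8: W@(3,0) -> caps B=0 W=0
Move 9: B@(3,3) -> caps B=0 W=0
Move 10: W@(1,3) -> caps B=0 W=0
Move 11: B@(2,0) -> caps B=0 W=0
Move 12: W@(2,2) -> caps B=0 W=1

Answer: B.W.
WW.W
B.WB
W.BB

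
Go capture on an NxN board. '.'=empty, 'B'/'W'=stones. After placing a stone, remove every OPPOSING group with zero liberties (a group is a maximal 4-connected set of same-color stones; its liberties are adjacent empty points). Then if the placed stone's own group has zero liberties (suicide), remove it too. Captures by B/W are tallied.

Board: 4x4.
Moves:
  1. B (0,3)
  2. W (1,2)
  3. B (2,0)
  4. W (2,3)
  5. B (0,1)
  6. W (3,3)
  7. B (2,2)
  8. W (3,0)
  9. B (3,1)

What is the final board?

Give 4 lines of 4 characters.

Move 1: B@(0,3) -> caps B=0 W=0
Move 2: W@(1,2) -> caps B=0 W=0
Move 3: B@(2,0) -> caps B=0 W=0
Move 4: W@(2,3) -> caps B=0 W=0
Move 5: B@(0,1) -> caps B=0 W=0
Move 6: W@(3,3) -> caps B=0 W=0
Move 7: B@(2,2) -> caps B=0 W=0
Move 8: W@(3,0) -> caps B=0 W=0
Move 9: B@(3,1) -> caps B=1 W=0

Answer: .B.B
..W.
B.BW
.B.W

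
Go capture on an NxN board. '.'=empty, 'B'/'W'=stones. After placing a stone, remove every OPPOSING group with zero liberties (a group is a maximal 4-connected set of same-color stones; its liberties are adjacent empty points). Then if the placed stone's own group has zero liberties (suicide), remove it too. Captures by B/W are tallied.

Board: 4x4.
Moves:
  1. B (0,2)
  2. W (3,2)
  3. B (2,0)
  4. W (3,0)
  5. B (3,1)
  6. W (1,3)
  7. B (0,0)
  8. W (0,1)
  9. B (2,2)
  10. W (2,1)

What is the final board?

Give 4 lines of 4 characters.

Answer: BWB.
...W
BWB.
.BW.

Derivation:
Move 1: B@(0,2) -> caps B=0 W=0
Move 2: W@(3,2) -> caps B=0 W=0
Move 3: B@(2,0) -> caps B=0 W=0
Move 4: W@(3,0) -> caps B=0 W=0
Move 5: B@(3,1) -> caps B=1 W=0
Move 6: W@(1,3) -> caps B=1 W=0
Move 7: B@(0,0) -> caps B=1 W=0
Move 8: W@(0,1) -> caps B=1 W=0
Move 9: B@(2,2) -> caps B=1 W=0
Move 10: W@(2,1) -> caps B=1 W=0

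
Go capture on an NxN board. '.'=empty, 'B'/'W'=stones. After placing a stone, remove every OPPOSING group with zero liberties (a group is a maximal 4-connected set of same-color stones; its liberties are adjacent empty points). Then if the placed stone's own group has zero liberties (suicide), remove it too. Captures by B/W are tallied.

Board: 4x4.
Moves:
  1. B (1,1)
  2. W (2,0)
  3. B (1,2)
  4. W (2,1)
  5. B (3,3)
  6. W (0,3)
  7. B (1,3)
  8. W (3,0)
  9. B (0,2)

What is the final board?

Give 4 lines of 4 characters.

Move 1: B@(1,1) -> caps B=0 W=0
Move 2: W@(2,0) -> caps B=0 W=0
Move 3: B@(1,2) -> caps B=0 W=0
Move 4: W@(2,1) -> caps B=0 W=0
Move 5: B@(3,3) -> caps B=0 W=0
Move 6: W@(0,3) -> caps B=0 W=0
Move 7: B@(1,3) -> caps B=0 W=0
Move 8: W@(3,0) -> caps B=0 W=0
Move 9: B@(0,2) -> caps B=1 W=0

Answer: ..B.
.BBB
WW..
W..B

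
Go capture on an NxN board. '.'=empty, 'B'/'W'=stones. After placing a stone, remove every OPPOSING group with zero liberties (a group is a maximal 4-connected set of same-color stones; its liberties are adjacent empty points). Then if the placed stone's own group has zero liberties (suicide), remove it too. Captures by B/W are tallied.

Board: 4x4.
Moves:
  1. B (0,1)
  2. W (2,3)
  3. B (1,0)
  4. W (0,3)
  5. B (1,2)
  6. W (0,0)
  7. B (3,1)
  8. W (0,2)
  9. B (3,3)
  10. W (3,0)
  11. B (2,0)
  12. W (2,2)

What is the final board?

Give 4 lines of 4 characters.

Move 1: B@(0,1) -> caps B=0 W=0
Move 2: W@(2,3) -> caps B=0 W=0
Move 3: B@(1,0) -> caps B=0 W=0
Move 4: W@(0,3) -> caps B=0 W=0
Move 5: B@(1,2) -> caps B=0 W=0
Move 6: W@(0,0) -> caps B=0 W=0
Move 7: B@(3,1) -> caps B=0 W=0
Move 8: W@(0,2) -> caps B=0 W=0
Move 9: B@(3,3) -> caps B=0 W=0
Move 10: W@(3,0) -> caps B=0 W=0
Move 11: B@(2,0) -> caps B=1 W=0
Move 12: W@(2,2) -> caps B=1 W=0

Answer: .BWW
B.B.
B.WW
.B.B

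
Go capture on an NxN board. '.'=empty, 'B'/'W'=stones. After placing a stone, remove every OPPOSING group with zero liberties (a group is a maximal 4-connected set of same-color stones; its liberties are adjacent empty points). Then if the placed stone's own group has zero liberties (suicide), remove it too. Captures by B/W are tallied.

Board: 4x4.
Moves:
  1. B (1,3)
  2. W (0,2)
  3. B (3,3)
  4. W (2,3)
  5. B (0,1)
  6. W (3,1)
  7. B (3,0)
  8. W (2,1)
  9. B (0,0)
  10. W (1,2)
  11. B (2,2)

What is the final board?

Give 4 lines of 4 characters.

Move 1: B@(1,3) -> caps B=0 W=0
Move 2: W@(0,2) -> caps B=0 W=0
Move 3: B@(3,3) -> caps B=0 W=0
Move 4: W@(2,3) -> caps B=0 W=0
Move 5: B@(0,1) -> caps B=0 W=0
Move 6: W@(3,1) -> caps B=0 W=0
Move 7: B@(3,0) -> caps B=0 W=0
Move 8: W@(2,1) -> caps B=0 W=0
Move 9: B@(0,0) -> caps B=0 W=0
Move 10: W@(1,2) -> caps B=0 W=0
Move 11: B@(2,2) -> caps B=1 W=0

Answer: BBW.
..WB
.WB.
BW.B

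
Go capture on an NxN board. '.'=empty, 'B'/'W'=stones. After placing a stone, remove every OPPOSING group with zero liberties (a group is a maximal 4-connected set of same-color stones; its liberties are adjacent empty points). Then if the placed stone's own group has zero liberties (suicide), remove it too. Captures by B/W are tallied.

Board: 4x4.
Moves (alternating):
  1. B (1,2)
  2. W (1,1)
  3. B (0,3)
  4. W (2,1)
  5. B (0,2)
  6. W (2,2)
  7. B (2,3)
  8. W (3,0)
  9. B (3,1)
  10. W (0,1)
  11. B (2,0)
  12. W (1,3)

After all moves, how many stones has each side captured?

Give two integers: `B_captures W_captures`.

Move 1: B@(1,2) -> caps B=0 W=0
Move 2: W@(1,1) -> caps B=0 W=0
Move 3: B@(0,3) -> caps B=0 W=0
Move 4: W@(2,1) -> caps B=0 W=0
Move 5: B@(0,2) -> caps B=0 W=0
Move 6: W@(2,2) -> caps B=0 W=0
Move 7: B@(2,3) -> caps B=0 W=0
Move 8: W@(3,0) -> caps B=0 W=0
Move 9: B@(3,1) -> caps B=0 W=0
Move 10: W@(0,1) -> caps B=0 W=0
Move 11: B@(2,0) -> caps B=1 W=0
Move 12: W@(1,3) -> caps B=1 W=3

Answer: 1 3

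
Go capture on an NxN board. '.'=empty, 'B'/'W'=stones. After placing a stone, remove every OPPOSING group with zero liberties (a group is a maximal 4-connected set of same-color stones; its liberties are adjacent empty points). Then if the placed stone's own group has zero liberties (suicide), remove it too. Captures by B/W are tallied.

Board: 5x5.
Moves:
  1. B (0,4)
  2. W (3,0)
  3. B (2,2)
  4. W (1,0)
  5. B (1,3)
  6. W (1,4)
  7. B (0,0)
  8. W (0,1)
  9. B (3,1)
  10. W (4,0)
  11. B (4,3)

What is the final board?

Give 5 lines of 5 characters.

Move 1: B@(0,4) -> caps B=0 W=0
Move 2: W@(3,0) -> caps B=0 W=0
Move 3: B@(2,2) -> caps B=0 W=0
Move 4: W@(1,0) -> caps B=0 W=0
Move 5: B@(1,3) -> caps B=0 W=0
Move 6: W@(1,4) -> caps B=0 W=0
Move 7: B@(0,0) -> caps B=0 W=0
Move 8: W@(0,1) -> caps B=0 W=1
Move 9: B@(3,1) -> caps B=0 W=1
Move 10: W@(4,0) -> caps B=0 W=1
Move 11: B@(4,3) -> caps B=0 W=1

Answer: .W..B
W..BW
..B..
WB...
W..B.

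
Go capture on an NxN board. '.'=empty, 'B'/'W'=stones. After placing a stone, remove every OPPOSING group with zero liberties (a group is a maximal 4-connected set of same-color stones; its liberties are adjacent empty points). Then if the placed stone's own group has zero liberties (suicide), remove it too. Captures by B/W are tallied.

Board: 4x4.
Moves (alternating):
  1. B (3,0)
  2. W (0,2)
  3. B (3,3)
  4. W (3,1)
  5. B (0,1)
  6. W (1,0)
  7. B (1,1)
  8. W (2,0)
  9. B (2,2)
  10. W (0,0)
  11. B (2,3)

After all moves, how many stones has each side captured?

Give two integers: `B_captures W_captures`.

Answer: 0 1

Derivation:
Move 1: B@(3,0) -> caps B=0 W=0
Move 2: W@(0,2) -> caps B=0 W=0
Move 3: B@(3,3) -> caps B=0 W=0
Move 4: W@(3,1) -> caps B=0 W=0
Move 5: B@(0,1) -> caps B=0 W=0
Move 6: W@(1,0) -> caps B=0 W=0
Move 7: B@(1,1) -> caps B=0 W=0
Move 8: W@(2,0) -> caps B=0 W=1
Move 9: B@(2,2) -> caps B=0 W=1
Move 10: W@(0,0) -> caps B=0 W=1
Move 11: B@(2,3) -> caps B=0 W=1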